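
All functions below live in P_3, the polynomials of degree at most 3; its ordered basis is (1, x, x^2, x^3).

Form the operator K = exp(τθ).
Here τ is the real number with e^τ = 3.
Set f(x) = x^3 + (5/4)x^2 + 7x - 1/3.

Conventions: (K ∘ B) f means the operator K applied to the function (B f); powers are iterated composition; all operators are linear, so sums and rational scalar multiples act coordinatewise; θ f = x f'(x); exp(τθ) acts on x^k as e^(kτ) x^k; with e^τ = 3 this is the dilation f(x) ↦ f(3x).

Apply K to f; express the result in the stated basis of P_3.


exp(τθ) x^k = e^(kτ) x^k; with e^τ = 3 this sends x^k to 3^k x^k
x ↦ 3 x
x^2 ↦ 9 x^2
x^3 ↦ 27 x^3
applying this coordinatewise to f: exp(τθ) f = 27x^3 + (45/4)x^2 + 21x - 1/3

the image equals g(x) = 27x^3 + (45/4)x^2 + 21x - 1/3


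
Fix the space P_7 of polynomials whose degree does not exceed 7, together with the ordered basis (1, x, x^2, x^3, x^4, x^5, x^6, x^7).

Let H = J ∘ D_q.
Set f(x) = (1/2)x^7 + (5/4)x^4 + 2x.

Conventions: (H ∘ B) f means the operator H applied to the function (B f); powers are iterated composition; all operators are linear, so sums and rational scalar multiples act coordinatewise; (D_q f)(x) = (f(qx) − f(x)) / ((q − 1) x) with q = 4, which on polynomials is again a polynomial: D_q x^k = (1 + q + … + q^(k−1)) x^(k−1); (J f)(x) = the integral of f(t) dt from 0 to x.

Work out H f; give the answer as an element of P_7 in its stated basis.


D_q f = (5461/2)x^6 + (425/4)x^3 + 2
J D_q f = (5461/14)x^7 + (425/16)x^4 + 2x

the result is g(x) = (5461/14)x^7 + (425/16)x^4 + 2x


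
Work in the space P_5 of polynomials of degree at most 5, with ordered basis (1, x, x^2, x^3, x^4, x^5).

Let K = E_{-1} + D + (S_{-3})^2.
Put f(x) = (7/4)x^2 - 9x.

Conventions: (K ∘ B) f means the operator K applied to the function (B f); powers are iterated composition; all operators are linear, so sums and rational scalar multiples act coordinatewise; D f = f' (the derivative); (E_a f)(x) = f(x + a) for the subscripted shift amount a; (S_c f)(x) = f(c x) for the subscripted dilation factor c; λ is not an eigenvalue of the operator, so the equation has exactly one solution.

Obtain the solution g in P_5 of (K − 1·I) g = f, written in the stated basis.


the result is g(x) = (7/324)x^2 - x - 7/324

write g with unknown coordinates in the stated basis and equate coefficients in (K − 1·I) g = f
solving from the highest basis element down gives g = (7/324)x^2 - x - 7/324
check: K g = (287/162)x^2 - 10x - 7/324
so K g − 1·g = (7/4)x^2 - 9x = f ✓


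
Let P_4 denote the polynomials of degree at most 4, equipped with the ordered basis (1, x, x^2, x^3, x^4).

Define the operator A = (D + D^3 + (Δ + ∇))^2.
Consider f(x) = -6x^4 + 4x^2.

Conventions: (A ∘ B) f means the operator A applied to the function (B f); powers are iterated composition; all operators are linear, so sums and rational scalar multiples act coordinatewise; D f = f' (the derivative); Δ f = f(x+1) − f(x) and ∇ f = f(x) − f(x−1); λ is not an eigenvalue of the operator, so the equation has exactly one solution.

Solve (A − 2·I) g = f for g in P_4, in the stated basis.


write g with unknown coordinates in the stated basis and equate coefficients in (A − 2·I) g = f
solving from the highest basis element down gives g = 3x^4 + 160x^2 + 1728
check: A g = 324x^2 + 3456
so A g − 2·g = -6x^4 + 4x^2 = f ✓

the image equals g(x) = 3x^4 + 160x^2 + 1728


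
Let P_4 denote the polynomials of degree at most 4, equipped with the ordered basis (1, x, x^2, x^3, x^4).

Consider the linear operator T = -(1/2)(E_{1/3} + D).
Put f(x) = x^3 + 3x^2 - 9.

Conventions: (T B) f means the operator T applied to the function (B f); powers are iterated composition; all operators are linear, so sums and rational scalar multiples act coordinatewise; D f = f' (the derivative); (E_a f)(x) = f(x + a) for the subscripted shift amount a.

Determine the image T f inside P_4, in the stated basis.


E_{1/3} f = x^3 + 4x^2 + (7/3)x - 233/27
D f = 3x^2 + 6x
(E_{1/3} + D) f = x^3 + 7x^2 + (25/3)x - 233/27
(-(1/2)(E_{1/3} + D)) f = -(1/2)x^3 - (7/2)x^2 - (25/6)x + 233/54

the result is g(x) = -(1/2)x^3 - (7/2)x^2 - (25/6)x + 233/54


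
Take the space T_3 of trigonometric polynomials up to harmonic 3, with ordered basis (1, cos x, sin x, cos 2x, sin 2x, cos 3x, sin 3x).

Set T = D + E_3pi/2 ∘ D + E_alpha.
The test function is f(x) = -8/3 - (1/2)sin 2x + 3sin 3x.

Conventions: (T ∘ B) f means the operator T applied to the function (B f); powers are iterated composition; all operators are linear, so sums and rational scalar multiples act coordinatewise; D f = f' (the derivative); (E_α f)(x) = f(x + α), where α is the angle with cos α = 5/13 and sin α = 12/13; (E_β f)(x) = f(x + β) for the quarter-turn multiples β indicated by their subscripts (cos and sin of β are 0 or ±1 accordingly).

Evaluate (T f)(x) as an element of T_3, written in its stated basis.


D f = -cos 2x + 9cos 3x
D f = -cos 2x + 9cos 3x
E_3pi/2 D f = cos 2x - 9sin 3x
E_alpha f = -8/3 - (60/169)cos 2x + (119/338)sin 2x - (2484/2197)cos 3x - (6105/2197)sin 3x
(D + E_3pi/2 ∘ D + E_alpha) f = -8/3 - (60/169)cos 2x + (119/338)sin 2x + (17289/2197)cos 3x - (25878/2197)sin 3x

the image equals g(x) = -8/3 - (60/169)cos 2x + (119/338)sin 2x + (17289/2197)cos 3x - (25878/2197)sin 3x


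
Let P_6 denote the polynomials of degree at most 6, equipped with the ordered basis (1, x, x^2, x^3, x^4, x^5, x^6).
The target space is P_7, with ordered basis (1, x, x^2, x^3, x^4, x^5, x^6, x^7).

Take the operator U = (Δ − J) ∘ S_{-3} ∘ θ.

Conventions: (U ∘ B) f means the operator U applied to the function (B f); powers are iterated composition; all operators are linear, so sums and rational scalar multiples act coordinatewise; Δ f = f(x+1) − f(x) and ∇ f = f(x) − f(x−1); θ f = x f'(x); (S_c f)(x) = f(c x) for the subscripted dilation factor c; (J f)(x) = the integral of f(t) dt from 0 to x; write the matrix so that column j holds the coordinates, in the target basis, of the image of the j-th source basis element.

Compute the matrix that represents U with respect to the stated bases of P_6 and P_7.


image of 1: 0
image of x: (3/2)x^2 - 3
image of x^2: -6x^3 + 36x + 18
image of x^3: (81/4)x^4 - 243x^2 - 243x - 81
image of x^4: -(324/5)x^5 + 1296x^3 + 1944x^2 + 1296x + 324
image of x^5: (405/2)x^6 - 6075x^4 - 12150x^3 - 12150x^2 - 6075x - 1215
image of x^6: -(4374/7)x^7 + 26244x^5 + 65610x^4 + 87480x^3 + 65610x^2 + 26244x + 4374
each image's coordinates form column j of the matrix

the matrix is [[0, -3, 18, -81, 324, -1215, 4374]; [0, 0, 36, -243, 1296, -6075, 26244]; [0, 3/2, 0, -243, 1944, -12150, 65610]; [0, 0, -6, 0, 1296, -12150, 87480]; [0, 0, 0, 81/4, 0, -6075, 65610]; [0, 0, 0, 0, -324/5, 0, 26244]; [0, 0, 0, 0, 0, 405/2, 0]; [0, 0, 0, 0, 0, 0, -4374/7]] (rows listed top to bottom)


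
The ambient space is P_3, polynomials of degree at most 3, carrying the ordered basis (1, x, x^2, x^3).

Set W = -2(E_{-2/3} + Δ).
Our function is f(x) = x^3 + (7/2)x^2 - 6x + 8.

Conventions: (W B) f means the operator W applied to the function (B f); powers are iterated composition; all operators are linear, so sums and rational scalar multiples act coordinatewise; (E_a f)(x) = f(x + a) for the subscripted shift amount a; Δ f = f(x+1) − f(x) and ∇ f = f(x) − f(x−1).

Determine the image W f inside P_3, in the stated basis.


the image equals g(x) = -2x^3 - 9x^2 - (4/3)x - 635/27

E_{-2/3} f = x^3 + (3/2)x^2 - (28/3)x + 358/27
Δ f = 3x^2 + 10x - 3/2
(E_{-2/3} + Δ) f = x^3 + (9/2)x^2 + (2/3)x + 635/54
(-2(E_{-2/3} + Δ)) f = -2x^3 - 9x^2 - (4/3)x - 635/27


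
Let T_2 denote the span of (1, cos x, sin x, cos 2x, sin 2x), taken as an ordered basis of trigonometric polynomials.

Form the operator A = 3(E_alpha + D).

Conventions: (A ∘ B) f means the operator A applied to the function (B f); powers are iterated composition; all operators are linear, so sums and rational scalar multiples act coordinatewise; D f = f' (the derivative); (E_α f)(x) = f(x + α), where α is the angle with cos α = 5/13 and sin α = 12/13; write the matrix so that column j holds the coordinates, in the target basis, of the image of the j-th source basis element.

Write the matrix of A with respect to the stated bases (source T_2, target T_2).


the matrix is [[3, 0, 0, 0, 0]; [0, 15/13, 75/13, 0, 0]; [0, -75/13, 15/13, 0, 0]; [0, 0, 0, -357/169, 1374/169]; [0, 0, 0, -1374/169, -357/169]] (rows listed top to bottom)

image of 1: 3
image of cos x: (15/13)cos x - (75/13)sin x
image of sin x: (75/13)cos x + (15/13)sin x
image of cos 2x: -(357/169)cos 2x - (1374/169)sin 2x
image of sin 2x: (1374/169)cos 2x - (357/169)sin 2x
each image's coordinates form column j of the matrix


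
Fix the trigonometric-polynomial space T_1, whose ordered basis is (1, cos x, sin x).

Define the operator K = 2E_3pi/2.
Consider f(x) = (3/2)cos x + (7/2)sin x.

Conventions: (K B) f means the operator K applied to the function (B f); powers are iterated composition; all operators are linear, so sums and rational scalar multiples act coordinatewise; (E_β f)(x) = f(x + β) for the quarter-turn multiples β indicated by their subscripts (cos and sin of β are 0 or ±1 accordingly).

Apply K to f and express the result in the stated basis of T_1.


E_3pi/2 f = -(7/2)cos x + (3/2)sin x
(2E_3pi/2) f = -7cos x + 3sin x

the result is g(x) = -7cos x + 3sin x


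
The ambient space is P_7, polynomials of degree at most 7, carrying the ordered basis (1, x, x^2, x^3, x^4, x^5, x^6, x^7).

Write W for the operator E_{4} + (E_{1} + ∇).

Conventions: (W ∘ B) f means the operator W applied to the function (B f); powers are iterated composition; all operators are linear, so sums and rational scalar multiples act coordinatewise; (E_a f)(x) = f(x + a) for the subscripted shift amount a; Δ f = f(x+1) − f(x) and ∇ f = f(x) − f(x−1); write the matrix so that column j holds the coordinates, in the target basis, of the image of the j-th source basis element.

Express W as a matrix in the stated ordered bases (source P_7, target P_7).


the matrix is [[2, 6, 16, 66, 256, 1026, 4096, 16386]; [0, 2, 12, 48, 264, 1280, 6156, 28672]; [0, 0, 2, 18, 96, 660, 3840, 21546]; [0, 0, 0, 2, 24, 160, 1320, 8960]; [0, 0, 0, 0, 2, 30, 240, 2310]; [0, 0, 0, 0, 0, 2, 36, 336]; [0, 0, 0, 0, 0, 0, 2, 42]; [0, 0, 0, 0, 0, 0, 0, 2]] (rows listed top to bottom)

image of 1: 2
image of x: 2x + 6
image of x^2: 2x^2 + 12x + 16
image of x^3: 2x^3 + 18x^2 + 48x + 66
image of x^4: 2x^4 + 24x^3 + 96x^2 + 264x + 256
image of x^5: 2x^5 + 30x^4 + 160x^3 + 660x^2 + 1280x + 1026
image of x^6: 2x^6 + 36x^5 + 240x^4 + 1320x^3 + 3840x^2 + 6156x + 4096
image of x^7: 2x^7 + 42x^6 + 336x^5 + 2310x^4 + 8960x^3 + 21546x^2 + 28672x + 16386
each image's coordinates form column j of the matrix


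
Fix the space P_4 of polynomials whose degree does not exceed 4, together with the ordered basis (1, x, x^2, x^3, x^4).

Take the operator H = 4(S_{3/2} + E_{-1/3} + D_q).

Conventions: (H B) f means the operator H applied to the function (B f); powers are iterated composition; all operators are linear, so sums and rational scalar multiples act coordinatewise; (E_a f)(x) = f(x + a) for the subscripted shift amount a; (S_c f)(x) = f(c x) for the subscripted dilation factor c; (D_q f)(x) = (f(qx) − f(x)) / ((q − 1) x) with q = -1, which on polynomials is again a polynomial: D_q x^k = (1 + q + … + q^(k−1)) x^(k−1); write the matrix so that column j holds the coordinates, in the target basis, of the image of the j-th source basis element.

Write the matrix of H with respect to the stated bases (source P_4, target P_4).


image of 1: 8
image of x: 10x + 8/3
image of x^2: 13x^2 - (8/3)x + 4/9
image of x^3: (35/2)x^3 + (4/3)x - 4/27
image of x^4: (97/4)x^4 - (16/3)x^3 + (8/3)x^2 - (16/27)x + 4/81
each image's coordinates form column j of the matrix

the matrix is [[8, 8/3, 4/9, -4/27, 4/81]; [0, 10, -8/3, 4/3, -16/27]; [0, 0, 13, 0, 8/3]; [0, 0, 0, 35/2, -16/3]; [0, 0, 0, 0, 97/4]] (rows listed top to bottom)


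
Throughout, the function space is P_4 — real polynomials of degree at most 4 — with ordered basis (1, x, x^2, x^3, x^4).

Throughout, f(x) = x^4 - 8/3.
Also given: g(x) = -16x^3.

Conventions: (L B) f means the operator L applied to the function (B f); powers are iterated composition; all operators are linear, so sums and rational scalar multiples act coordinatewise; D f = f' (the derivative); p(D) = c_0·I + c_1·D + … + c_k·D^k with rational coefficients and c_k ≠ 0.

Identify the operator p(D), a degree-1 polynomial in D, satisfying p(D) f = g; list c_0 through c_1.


D^0 f = x^4 - 8/3
D^1 f = 4x^3
matching coefficients of g against c_0 f + c_1 Df + … from the top degree down determines the c_i
solution: c_0 = 0, c_1 = -4

c_0 = 0, c_1 = -4


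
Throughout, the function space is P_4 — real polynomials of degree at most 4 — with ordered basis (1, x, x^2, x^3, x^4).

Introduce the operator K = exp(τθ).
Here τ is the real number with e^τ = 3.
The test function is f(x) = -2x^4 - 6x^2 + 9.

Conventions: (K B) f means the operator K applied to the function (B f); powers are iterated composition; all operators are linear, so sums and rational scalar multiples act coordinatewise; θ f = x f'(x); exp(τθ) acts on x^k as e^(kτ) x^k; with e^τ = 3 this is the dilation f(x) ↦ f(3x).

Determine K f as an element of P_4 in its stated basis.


the result is g(x) = -162x^4 - 54x^2 + 9

exp(τθ) x^k = e^(kτ) x^k; with e^τ = 3 this sends x^k to 3^k x^k
x^2 ↦ 9 x^2
x^4 ↦ 81 x^4
applying this coordinatewise to f: exp(τθ) f = -162x^4 - 54x^2 + 9


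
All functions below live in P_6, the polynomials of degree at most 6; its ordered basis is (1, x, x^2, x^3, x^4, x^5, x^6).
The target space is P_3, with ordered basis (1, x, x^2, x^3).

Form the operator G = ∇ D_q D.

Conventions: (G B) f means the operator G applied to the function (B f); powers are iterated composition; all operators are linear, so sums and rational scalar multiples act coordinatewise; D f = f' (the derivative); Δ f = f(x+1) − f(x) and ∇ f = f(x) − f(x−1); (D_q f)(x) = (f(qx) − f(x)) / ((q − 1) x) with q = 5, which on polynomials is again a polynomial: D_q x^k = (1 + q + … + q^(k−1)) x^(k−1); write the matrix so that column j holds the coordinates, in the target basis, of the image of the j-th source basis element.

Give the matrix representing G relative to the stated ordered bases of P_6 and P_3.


the matrix is [[0, 0, 0, 18, -124, 780, -4686]; [0, 0, 0, 0, 248, -2340, 18744]; [0, 0, 0, 0, 0, 2340, -28116]; [0, 0, 0, 0, 0, 0, 18744]] (rows listed top to bottom)

image of 1: 0
image of x: 0
image of x^2: 0
image of x^3: 18
image of x^4: 248x - 124
image of x^5: 2340x^2 - 2340x + 780
image of x^6: 18744x^3 - 28116x^2 + 18744x - 4686
each image's coordinates form column j of the matrix


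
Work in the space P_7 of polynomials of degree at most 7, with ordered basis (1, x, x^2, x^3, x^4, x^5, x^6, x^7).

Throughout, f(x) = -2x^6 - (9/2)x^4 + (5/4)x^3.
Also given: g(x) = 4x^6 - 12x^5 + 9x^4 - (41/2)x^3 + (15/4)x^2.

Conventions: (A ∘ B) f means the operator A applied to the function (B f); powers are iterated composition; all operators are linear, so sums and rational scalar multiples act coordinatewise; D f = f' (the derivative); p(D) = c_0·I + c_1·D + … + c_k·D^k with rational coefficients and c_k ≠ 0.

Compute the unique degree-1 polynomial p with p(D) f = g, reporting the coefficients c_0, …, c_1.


p(D) = -2·I + D, i.e. c_0 = -2, c_1 = 1

D^0 f = -2x^6 - (9/2)x^4 + (5/4)x^3
D^1 f = -12x^5 - 18x^3 + (15/4)x^2
matching coefficients of g against c_0 f + c_1 Df + … from the top degree down determines the c_i
solution: c_0 = -2, c_1 = 1


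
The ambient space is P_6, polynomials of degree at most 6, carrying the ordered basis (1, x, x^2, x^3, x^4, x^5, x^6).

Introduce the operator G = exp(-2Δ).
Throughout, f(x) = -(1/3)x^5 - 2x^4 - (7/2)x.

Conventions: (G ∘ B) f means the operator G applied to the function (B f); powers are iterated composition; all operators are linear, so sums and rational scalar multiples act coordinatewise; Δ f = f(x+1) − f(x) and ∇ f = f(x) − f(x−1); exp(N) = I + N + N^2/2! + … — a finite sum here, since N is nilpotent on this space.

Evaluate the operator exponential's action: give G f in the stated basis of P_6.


the result is g(x) = -(1/3)x^5 + (4/3)x^4 + (28/3)x^3 - (92/3)x^2 - (19/2)x + 71/3

order-1 term: (10/3)x^4 + (68/3)x^3 + (92/3)x^2 + (58/3)x + 35/3
order-2 term: -(40/3)x^3 - 88x^2 - (428/3)x - 76
order-3 term: (80/3)x^2 + 144x + 488/3
order-4 term: -(80/3)x - 256/3
order-5 term: 32/3
the series for exp(-2Δ) f terminates at order 5
exp(-2Δ) f = -(1/3)x^5 + (4/3)x^4 + (28/3)x^3 - (92/3)x^2 - (19/2)x + 71/3


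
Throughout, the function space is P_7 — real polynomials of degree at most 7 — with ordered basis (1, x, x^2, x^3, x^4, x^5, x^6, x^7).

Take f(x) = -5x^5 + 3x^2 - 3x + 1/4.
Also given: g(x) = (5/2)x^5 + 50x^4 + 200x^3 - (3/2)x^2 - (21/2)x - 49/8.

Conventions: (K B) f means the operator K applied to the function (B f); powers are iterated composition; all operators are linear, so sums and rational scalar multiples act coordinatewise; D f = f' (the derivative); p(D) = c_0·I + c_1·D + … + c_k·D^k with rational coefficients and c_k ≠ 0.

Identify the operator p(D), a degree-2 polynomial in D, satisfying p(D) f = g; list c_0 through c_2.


D^0 f = -5x^5 + 3x^2 - 3x + 1/4
D^1 f = -25x^4 + 6x - 3
D^2 f = -100x^3 + 6
matching coefficients of g against c_0 f + c_1 Df + … from the top degree down determines the c_i
solution: c_0 = -1/2, c_1 = -2, c_2 = -2

c_0 = -1/2, c_1 = -2, c_2 = -2


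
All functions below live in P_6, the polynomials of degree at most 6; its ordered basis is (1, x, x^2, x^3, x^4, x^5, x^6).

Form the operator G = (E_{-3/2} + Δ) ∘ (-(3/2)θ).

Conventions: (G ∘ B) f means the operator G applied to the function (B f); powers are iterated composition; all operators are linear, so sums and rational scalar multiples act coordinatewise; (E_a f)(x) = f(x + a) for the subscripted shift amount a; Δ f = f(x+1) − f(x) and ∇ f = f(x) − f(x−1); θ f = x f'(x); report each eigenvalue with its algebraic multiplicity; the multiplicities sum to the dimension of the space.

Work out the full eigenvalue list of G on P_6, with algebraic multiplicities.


image of 1: 0
image of x: -(3/2)x + 3/4
image of x^2: -3x^2 + 3x - 39/4
image of x^3: -(9/2)x^3 + (27/4)x^2 - (351/8)x + 171/16
image of x^4: -6x^4 + 12x^3 - 117x^2 + 57x - 291/8
image of x^5: -(15/2)x^5 + (75/4)x^4 - (975/4)x^3 + (1425/8)x^2 - (7275/32)x + 3165/64
image of x^6: -9x^6 + 27x^5 - (1755/4)x^4 + (855/2)x^3 - (13095/16)x^2 + (5697/16)x - 7137/64
the matrix is upper triangular; its diagonal is (0, -3/2, -3, -9/2, -6, -15/2, -9)
for a triangular matrix the eigenvalues are the diagonal entries, with algebraic multiplicity their repetition count

λ = -9 (multiplicity 1), λ = -15/2 (multiplicity 1), λ = -6 (multiplicity 1), λ = -9/2 (multiplicity 1), λ = -3 (multiplicity 1), λ = -3/2 (multiplicity 1), λ = 0 (multiplicity 1)


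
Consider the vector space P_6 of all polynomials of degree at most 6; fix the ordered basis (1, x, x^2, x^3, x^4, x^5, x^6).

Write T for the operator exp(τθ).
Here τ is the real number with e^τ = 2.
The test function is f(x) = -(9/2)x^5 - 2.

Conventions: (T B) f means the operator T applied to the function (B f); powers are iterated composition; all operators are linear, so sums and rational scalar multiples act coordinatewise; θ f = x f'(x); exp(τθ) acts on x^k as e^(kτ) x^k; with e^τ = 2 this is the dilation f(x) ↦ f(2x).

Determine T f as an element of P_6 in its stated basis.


exp(τθ) x^k = e^(kτ) x^k; with e^τ = 2 this sends x^k to 2^k x^k
x^5 ↦ 32 x^5
applying this coordinatewise to f: exp(τθ) f = -144x^5 - 2

g(x) = -144x^5 - 2


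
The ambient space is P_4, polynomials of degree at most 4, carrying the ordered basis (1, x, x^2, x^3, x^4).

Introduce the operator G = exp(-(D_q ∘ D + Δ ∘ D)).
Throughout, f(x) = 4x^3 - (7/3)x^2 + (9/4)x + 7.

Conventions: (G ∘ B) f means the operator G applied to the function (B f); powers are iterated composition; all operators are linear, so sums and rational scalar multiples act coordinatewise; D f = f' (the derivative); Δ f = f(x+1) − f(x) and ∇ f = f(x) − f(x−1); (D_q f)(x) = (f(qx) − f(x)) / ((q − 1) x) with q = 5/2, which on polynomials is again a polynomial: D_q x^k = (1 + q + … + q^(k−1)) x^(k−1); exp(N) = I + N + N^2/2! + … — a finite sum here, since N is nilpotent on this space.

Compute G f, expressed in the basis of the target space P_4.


the image equals g(x) = 4x^3 - (7/3)x^2 - (255/4)x + 13/3

order-1 term: -66x - 8/3
the series for exp(-(D_q ∘ D + Δ ∘ D)) f terminates at order 1
exp(-(D_q ∘ D + Δ ∘ D)) f = 4x^3 - (7/3)x^2 - (255/4)x + 13/3


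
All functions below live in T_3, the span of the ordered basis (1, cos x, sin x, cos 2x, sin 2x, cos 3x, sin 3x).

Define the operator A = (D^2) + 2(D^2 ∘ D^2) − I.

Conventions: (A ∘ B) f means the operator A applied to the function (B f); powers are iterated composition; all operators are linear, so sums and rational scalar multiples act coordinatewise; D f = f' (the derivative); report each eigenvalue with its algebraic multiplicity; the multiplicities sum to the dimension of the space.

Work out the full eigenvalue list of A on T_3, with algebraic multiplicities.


image of 1: -1
image of cos x: 0
image of sin x: 0
image of cos 2x: 27cos 2x
image of sin 2x: 27sin 2x
image of cos 3x: 152cos 3x
image of sin 3x: 152sin 3x
the matrix is diagonal; its diagonal is (-1, 0, 0, 27, 27, 152, 152)
for a triangular matrix the eigenvalues are the diagonal entries, with algebraic multiplicity their repetition count

λ = -1 (multiplicity 1), λ = 0 (multiplicity 2), λ = 27 (multiplicity 2), λ = 152 (multiplicity 2)


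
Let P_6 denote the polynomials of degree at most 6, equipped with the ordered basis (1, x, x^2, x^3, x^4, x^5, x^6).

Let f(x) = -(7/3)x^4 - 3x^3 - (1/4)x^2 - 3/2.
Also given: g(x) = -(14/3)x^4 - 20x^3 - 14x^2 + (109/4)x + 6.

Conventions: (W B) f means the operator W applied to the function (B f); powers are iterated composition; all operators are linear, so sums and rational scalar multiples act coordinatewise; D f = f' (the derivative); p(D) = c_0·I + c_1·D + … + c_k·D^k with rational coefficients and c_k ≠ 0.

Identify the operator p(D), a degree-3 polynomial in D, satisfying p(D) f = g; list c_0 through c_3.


p(D) = 2·I + (3/2)·D − (1/2)·D^3, i.e. c_0 = 2, c_1 = 3/2, c_2 = 0, c_3 = -1/2

D^0 f = -(7/3)x^4 - 3x^3 - (1/4)x^2 - 3/2
D^1 f = -(28/3)x^3 - 9x^2 - (1/2)x
D^2 f = -28x^2 - 18x - 1/2
D^3 f = -56x - 18
matching coefficients of g against c_0 f + c_1 Df + … from the top degree down determines the c_i
solution: c_0 = 2, c_1 = 3/2, c_2 = 0, c_3 = -1/2


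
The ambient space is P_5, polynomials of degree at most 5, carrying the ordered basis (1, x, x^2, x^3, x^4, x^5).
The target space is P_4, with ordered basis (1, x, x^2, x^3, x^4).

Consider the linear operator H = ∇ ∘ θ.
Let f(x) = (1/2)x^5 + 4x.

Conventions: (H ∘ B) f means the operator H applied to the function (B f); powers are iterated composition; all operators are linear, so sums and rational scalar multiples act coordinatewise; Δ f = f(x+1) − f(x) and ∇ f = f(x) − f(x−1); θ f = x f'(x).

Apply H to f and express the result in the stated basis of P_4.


g(x) = (25/2)x^4 - 25x^3 + 25x^2 - (25/2)x + 13/2

θ f = (5/2)x^5 + 4x
∇ θ f = (25/2)x^4 - 25x^3 + 25x^2 - (25/2)x + 13/2


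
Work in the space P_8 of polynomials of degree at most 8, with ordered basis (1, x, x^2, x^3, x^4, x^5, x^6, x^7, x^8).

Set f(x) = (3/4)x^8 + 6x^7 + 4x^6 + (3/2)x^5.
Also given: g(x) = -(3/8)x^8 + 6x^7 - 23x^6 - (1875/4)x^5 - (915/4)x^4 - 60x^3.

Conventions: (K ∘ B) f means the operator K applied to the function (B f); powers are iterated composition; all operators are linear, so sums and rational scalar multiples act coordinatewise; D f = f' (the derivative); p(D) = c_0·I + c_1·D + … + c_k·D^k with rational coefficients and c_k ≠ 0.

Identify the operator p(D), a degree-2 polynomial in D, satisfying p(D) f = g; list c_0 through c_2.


p(D) = -(1/2)·I + (3/2)·D − 2·D^2, i.e. c_0 = -1/2, c_1 = 3/2, c_2 = -2

D^0 f = (3/4)x^8 + 6x^7 + 4x^6 + (3/2)x^5
D^1 f = 6x^7 + 42x^6 + 24x^5 + (15/2)x^4
D^2 f = 42x^6 + 252x^5 + 120x^4 + 30x^3
matching coefficients of g against c_0 f + c_1 Df + … from the top degree down determines the c_i
solution: c_0 = -1/2, c_1 = 3/2, c_2 = -2


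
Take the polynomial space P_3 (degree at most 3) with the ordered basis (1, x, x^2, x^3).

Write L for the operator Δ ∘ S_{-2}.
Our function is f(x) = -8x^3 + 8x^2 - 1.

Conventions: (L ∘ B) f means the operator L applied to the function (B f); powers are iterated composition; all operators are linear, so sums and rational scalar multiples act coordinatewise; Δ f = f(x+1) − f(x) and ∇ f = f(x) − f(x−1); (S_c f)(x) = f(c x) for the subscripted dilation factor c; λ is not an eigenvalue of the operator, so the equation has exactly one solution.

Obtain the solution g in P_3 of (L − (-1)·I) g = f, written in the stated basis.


the image equals g(x) = -8x^3 - 184x^2 + 1280x + 3231

write g with unknown coordinates in the stated basis and equate coefficients in (L − (-1)·I) g = f
solving from the highest basis element down gives g = -8x^3 - 184x^2 + 1280x + 3231
check: L g = 192x^2 - 1280x - 3232
so L g − (-1)·g = -8x^3 + 8x^2 - 1 = f ✓


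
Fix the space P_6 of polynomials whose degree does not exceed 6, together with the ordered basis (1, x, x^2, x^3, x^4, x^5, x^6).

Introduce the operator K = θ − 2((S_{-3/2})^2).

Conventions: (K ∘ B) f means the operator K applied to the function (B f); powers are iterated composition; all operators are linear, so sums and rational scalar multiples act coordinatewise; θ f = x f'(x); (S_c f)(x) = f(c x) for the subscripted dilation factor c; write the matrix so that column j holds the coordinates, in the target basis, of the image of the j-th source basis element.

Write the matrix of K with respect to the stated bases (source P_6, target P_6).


the matrix is [[-2, 0, 0, 0, 0, 0, 0]; [0, -7/2, 0, 0, 0, 0, 0]; [0, 0, -65/8, 0, 0, 0, 0]; [0, 0, 0, -633/32, 0, 0, 0]; [0, 0, 0, 0, -6049/128, 0, 0]; [0, 0, 0, 0, 0, -56489/512, 0]; [0, 0, 0, 0, 0, 0, -519153/2048]] (rows listed top to bottom)

image of 1: -2
image of x: -(7/2)x
image of x^2: -(65/8)x^2
image of x^3: -(633/32)x^3
image of x^4: -(6049/128)x^4
image of x^5: -(56489/512)x^5
image of x^6: -(519153/2048)x^6
each image's coordinates form column j of the matrix


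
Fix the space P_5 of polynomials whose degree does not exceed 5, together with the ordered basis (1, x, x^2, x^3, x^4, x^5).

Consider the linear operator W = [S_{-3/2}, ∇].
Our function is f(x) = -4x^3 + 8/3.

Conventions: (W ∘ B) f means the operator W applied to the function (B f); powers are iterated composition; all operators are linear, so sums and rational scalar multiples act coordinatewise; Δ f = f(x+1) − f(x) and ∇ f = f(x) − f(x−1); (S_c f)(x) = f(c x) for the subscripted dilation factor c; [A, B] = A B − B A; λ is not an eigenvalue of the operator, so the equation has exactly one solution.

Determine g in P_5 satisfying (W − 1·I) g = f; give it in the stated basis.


write g with unknown coordinates in the stated basis and equate coefficients in (W − 1·I) g = f
solving from the highest basis element down gives g = 4x^3 + (135/2)x^2 - (2115/4)x - 3668/3
check: W g = (135/2)x^2 - (2115/4)x - 1220
so W g − 1·g = -4x^3 + 8/3 = f ✓

the result is g(x) = 4x^3 + (135/2)x^2 - (2115/4)x - 3668/3


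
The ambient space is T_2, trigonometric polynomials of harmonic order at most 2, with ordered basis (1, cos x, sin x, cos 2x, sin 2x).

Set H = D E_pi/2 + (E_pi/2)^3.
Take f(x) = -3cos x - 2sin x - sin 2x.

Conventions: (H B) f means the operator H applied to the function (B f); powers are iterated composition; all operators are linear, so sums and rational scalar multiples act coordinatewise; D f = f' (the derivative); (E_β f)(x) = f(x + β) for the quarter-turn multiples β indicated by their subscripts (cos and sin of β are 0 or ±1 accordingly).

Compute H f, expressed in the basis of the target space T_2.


the image equals g(x) = 5cos x - sin x + 2cos 2x + sin 2x

E_pi/2 f = -2cos x + 3sin x + sin 2x
D E_pi/2 f = 3cos x + 2sin x + 2cos 2x
E_pi/2 f = -2cos x + 3sin x + sin 2x
E_pi/2 E_pi/2 f = 3cos x + 2sin x - sin 2x
E_pi/2 E_pi/2 E_pi/2 f = 2cos x - 3sin x + sin 2x
(D E_pi/2 + (E_pi/2)^3) f = 5cos x - sin x + 2cos 2x + sin 2x


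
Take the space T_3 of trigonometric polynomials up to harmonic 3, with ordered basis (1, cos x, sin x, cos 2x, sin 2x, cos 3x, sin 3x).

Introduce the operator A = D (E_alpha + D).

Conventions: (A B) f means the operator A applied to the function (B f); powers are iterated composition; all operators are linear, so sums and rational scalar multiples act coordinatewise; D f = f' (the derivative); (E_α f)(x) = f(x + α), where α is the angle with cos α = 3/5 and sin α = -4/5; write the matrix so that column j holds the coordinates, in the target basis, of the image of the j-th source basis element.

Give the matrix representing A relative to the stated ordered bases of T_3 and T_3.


image of 1: 0
image of cos x: -(1/5)cos x - (3/5)sin x
image of sin x: (3/5)cos x - (1/5)sin x
image of cos 2x: -(52/25)cos 2x + (14/25)sin 2x
image of sin 2x: -(14/25)cos 2x - (52/25)sin 2x
image of cos 3x: -(993/125)cos 3x + (351/125)sin 3x
image of sin 3x: -(351/125)cos 3x - (993/125)sin 3x
each image's coordinates form column j of the matrix

the matrix is [[0, 0, 0, 0, 0, 0, 0]; [0, -1/5, 3/5, 0, 0, 0, 0]; [0, -3/5, -1/5, 0, 0, 0, 0]; [0, 0, 0, -52/25, -14/25, 0, 0]; [0, 0, 0, 14/25, -52/25, 0, 0]; [0, 0, 0, 0, 0, -993/125, -351/125]; [0, 0, 0, 0, 0, 351/125, -993/125]] (rows listed top to bottom)


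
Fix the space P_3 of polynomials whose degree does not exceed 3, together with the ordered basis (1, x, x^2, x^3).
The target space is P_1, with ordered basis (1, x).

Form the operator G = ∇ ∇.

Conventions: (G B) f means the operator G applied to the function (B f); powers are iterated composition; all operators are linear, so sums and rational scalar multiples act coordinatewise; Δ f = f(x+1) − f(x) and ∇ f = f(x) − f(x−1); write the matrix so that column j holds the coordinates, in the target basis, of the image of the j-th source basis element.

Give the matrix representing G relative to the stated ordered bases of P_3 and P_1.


image of 1: 0
image of x: 0
image of x^2: 2
image of x^3: 6x - 6
each image's coordinates form column j of the matrix

the matrix is [[0, 0, 2, -6]; [0, 0, 0, 6]] (rows listed top to bottom)


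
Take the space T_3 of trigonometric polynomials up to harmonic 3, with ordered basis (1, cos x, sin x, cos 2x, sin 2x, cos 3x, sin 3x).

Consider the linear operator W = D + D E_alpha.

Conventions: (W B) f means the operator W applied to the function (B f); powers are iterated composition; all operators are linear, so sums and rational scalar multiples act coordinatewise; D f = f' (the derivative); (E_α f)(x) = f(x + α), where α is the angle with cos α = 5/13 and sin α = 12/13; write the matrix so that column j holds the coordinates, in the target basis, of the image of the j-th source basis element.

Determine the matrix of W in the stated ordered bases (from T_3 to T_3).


image of 1: 0
image of cos x: -(12/13)cos x - (18/13)sin x
image of sin x: (18/13)cos x - (12/13)sin x
image of cos 2x: -(240/169)cos 2x - (100/169)sin 2x
image of sin 2x: (100/169)cos 2x - (240/169)sin 2x
image of cos 3x: (2484/2197)cos 3x - (486/2197)sin 3x
image of sin 3x: (486/2197)cos 3x + (2484/2197)sin 3x
each image's coordinates form column j of the matrix

the matrix is [[0, 0, 0, 0, 0, 0, 0]; [0, -12/13, 18/13, 0, 0, 0, 0]; [0, -18/13, -12/13, 0, 0, 0, 0]; [0, 0, 0, -240/169, 100/169, 0, 0]; [0, 0, 0, -100/169, -240/169, 0, 0]; [0, 0, 0, 0, 0, 2484/2197, 486/2197]; [0, 0, 0, 0, 0, -486/2197, 2484/2197]] (rows listed top to bottom)


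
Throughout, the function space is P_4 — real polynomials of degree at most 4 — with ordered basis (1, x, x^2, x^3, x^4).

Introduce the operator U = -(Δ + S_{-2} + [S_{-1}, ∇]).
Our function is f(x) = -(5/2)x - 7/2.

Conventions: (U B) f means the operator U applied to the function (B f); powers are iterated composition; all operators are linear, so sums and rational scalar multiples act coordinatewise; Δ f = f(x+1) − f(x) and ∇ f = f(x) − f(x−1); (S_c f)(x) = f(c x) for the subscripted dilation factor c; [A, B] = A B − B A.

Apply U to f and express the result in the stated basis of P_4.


g(x) = -5x + 11

Δ f = -5/2
S_{-2} f = 5x - 7/2
∇ f = -5/2
S_{-1} ∇ f = -5/2
S_{-1} f = (5/2)x - 7/2
∇ S_{-1} f = 5/2
[S_{-1}, ∇] f = -5
(Δ + S_{-2} + [S_{-1}, ∇]) f = 5x - 11
(-(Δ + S_{-2} + [S_{-1}, ∇])) f = -5x + 11


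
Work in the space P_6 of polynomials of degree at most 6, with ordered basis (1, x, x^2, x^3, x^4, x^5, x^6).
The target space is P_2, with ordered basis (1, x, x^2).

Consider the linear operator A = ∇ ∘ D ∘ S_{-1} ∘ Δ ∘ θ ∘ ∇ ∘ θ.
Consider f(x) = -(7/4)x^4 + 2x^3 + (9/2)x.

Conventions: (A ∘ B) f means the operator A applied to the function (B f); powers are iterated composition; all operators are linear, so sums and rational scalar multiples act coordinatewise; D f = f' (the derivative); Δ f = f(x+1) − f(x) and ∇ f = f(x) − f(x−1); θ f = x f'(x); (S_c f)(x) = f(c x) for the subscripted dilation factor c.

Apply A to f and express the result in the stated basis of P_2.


θ f = -7x^4 + 6x^3 + (9/2)x
∇ θ f = -28x^3 + 60x^2 - 46x + 35/2
θ ∇ θ f = -84x^3 + 120x^2 - 46x
Δ (θ ∘ ∇ ∘ θ) f = -252x^2 - 12x - 10
S_{-1} Δ (θ ∘ ∇ ∘ θ) f = -252x^2 + 12x - 10
D S_{-1} Δ (θ ∘ ∇ ∘ θ) f = -504x + 12
∇ D S_{-1} Δ (θ ∘ ∇ ∘ θ) f = -504

the image equals g(x) = -504


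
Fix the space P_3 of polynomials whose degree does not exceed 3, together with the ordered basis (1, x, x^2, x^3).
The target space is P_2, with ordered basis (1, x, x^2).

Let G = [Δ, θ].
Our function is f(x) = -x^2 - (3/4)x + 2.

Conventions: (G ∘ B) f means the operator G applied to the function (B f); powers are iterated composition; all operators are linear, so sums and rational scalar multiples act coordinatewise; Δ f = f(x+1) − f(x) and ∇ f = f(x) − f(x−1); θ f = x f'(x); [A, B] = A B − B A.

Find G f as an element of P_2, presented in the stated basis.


θ f = -2x^2 - (3/4)x
Δ θ f = -4x - 11/4
Δ f = -2x - 7/4
θ Δ f = -2x
[Δ, θ] f = -2x - 11/4

g(x) = -2x - 11/4


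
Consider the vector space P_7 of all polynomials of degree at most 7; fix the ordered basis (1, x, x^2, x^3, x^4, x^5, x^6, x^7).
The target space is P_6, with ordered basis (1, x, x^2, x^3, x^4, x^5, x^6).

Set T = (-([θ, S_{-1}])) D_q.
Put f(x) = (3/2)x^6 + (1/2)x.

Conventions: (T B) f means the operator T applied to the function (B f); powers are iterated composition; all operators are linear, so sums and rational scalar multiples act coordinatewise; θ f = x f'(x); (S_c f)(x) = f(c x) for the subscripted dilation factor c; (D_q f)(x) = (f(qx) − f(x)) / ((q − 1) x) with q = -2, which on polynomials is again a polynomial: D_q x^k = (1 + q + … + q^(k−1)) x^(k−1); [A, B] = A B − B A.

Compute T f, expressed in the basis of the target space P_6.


D_q f = -(63/2)x^5 + 1/2
S_{-1} D_q f = (63/2)x^5 + 1/2
θ S_{-1} D_q f = (315/2)x^5
θ D_q f = -(315/2)x^5
S_{-1} θ D_q f = (315/2)x^5
[θ, S_{-1}] D_q f = 0
(-([θ, S_{-1}])) D_q f = 0

the image equals g(x) = 0


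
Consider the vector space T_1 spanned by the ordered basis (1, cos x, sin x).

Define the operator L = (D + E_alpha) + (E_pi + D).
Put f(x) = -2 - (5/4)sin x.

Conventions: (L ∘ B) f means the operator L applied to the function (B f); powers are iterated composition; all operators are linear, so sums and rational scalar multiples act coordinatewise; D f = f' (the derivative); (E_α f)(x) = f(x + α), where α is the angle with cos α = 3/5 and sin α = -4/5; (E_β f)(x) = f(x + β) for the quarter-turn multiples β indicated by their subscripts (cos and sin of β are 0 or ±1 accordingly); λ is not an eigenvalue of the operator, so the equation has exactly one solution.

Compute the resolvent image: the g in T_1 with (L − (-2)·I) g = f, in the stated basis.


write g with unknown coordinates in the stated basis and equate coefficients in (L − (-2)·I) g = f
solving from the highest basis element down gives g = -1/2 + (3/8)cos x - (1/2)sin x
check: L g = -1 - (3/4)cos x - (1/4)sin x
so L g − (-2)·g = -2 - (5/4)sin x = f ✓

the image equals g(x) = -1/2 + (3/8)cos x - (1/2)sin x


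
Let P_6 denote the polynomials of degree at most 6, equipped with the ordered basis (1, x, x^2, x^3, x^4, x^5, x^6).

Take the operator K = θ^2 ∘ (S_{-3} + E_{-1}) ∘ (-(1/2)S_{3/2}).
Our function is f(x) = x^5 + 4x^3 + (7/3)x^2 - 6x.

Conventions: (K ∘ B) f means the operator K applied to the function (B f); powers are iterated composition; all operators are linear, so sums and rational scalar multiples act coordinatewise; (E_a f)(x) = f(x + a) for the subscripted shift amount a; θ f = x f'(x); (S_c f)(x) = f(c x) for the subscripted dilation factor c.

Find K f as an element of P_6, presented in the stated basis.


S_{3/2} f = (243/32)x^5 + (27/2)x^3 + (21/4)x^2 - 9x
(-(1/2)S_{3/2}) f = -(243/64)x^5 - (27/4)x^3 - (21/8)x^2 + (9/2)x
S_{-3} (-(1/2)S_{3/2}) f = (59049/64)x^5 + (729/4)x^3 - (189/8)x^2 - (27/2)x
E_{-1} (-(1/2)S_{3/2}) f = -(243/64)x^5 + (1215/64)x^4 - (1431/32)x^3 + (1779/32)x^2 - (1887/64)x + 219/64
(S_{-3} + E_{-1}) (-(1/2)S_{3/2}) f = (29403/32)x^5 + (1215/64)x^4 + (4401/32)x^3 + (1023/32)x^2 - (2751/64)x + 219/64
θ (S_{-3} + E_{-1}) (-(1/2)S_{3/2}) f = (147015/32)x^5 + (1215/16)x^4 + (13203/32)x^3 + (1023/16)x^2 - (2751/64)x
θ θ (S_{-3} + E_{-1}) (-(1/2)S_{3/2}) f = (735075/32)x^5 + (1215/4)x^4 + (39609/32)x^3 + (1023/8)x^2 - (2751/64)x

the image equals g(x) = (735075/32)x^5 + (1215/4)x^4 + (39609/32)x^3 + (1023/8)x^2 - (2751/64)x


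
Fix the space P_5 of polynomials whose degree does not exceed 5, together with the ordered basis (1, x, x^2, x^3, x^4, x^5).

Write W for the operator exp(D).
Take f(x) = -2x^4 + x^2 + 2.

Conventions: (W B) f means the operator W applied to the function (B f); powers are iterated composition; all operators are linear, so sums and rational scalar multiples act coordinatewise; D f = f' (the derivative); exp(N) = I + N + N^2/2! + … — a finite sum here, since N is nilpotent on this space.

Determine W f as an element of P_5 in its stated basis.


g(x) = -2x^4 - 8x^3 - 11x^2 - 6x + 1

order-1 term: -8x^3 + 2x
order-2 term: -12x^2 + 1
order-3 term: -8x
order-4 term: -2
the series for exp(D) f terminates at order 4
exp(D) f = -2x^4 - 8x^3 - 11x^2 - 6x + 1


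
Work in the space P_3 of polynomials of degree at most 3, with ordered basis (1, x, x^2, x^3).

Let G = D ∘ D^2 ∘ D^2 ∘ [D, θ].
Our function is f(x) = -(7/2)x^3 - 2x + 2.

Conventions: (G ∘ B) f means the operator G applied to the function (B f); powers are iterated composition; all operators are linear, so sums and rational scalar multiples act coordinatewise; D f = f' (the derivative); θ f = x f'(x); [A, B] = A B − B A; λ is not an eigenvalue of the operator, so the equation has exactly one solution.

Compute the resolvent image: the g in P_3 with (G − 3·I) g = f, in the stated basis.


write g with unknown coordinates in the stated basis and equate coefficients in (G − 3·I) g = f
solving from the highest basis element down gives g = (7/6)x^3 + (2/3)x - 2/3
check: G g = 0
so G g − 3·g = -(7/2)x^3 - 2x + 2 = f ✓

the image equals g(x) = (7/6)x^3 + (2/3)x - 2/3


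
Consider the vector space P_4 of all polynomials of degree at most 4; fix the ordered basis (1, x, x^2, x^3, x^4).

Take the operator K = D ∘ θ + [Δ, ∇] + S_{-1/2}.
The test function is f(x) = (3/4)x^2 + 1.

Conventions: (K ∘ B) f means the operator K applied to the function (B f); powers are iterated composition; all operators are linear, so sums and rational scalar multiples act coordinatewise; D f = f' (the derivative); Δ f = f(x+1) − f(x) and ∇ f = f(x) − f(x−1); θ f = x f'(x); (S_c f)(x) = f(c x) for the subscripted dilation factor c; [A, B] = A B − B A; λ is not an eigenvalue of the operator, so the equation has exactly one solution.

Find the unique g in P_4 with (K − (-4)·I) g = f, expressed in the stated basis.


write g with unknown coordinates in the stated basis and equate coefficients in (K − (-4)·I) g = f
solving from the highest basis element down gives g = (3/17)x^2 - (24/119)x + 143/595
check: K g = (3/68)x^2 + (96/119)x + 23/595
so K g − (-4)·g = (3/4)x^2 + 1 = f ✓

the result is g(x) = (3/17)x^2 - (24/119)x + 143/595
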